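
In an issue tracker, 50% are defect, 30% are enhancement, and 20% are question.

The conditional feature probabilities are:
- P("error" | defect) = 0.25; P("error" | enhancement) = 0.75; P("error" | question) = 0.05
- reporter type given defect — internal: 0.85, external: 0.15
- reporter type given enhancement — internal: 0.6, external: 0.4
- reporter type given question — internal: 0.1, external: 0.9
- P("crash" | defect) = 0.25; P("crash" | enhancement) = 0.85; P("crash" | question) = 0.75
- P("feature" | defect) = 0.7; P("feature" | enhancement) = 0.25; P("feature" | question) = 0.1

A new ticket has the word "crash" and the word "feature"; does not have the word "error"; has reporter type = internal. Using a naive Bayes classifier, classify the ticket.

defect: 0.5 × (1−0.25) × 0.85 × 0.25 × 0.7 = 0.05578125
enhancement: 0.3 × (1−0.75) × 0.6 × 0.85 × 0.25 = 0.0095625
question: 0.2 × (1−0.05) × 0.1 × 0.75 × 0.1 = 0.001425
Highest score → defect.

defect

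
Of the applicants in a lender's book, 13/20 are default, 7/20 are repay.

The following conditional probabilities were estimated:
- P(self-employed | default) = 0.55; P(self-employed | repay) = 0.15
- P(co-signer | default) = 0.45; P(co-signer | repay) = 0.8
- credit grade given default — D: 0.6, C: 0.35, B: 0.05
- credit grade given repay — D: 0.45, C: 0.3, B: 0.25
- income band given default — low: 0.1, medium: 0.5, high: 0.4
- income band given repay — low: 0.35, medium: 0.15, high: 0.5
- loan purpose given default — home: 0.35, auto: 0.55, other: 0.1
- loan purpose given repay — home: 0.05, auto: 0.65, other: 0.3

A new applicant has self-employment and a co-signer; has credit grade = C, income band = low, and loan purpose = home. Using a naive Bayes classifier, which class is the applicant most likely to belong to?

default

default: 0.65 × 0.55 × 0.45 × 0.35 × 0.1 × 0.35 = 0.00197071875
repay: 0.35 × 0.15 × 0.8 × 0.3 × 0.35 × 0.05 = 0.0002205
Highest score → default.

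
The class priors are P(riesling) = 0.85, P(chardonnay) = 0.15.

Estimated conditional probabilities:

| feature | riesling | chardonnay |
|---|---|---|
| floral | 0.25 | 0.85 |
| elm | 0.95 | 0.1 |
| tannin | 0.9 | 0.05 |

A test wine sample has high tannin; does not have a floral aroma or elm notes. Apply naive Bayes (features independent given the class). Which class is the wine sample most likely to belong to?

riesling: 0.85 × (1−0.25) × (1−0.95) × 0.9 = 0.0286875
chardonnay: 0.15 × (1−0.85) × (1−0.1) × 0.05 = 0.0010125
Highest score → riesling.

riesling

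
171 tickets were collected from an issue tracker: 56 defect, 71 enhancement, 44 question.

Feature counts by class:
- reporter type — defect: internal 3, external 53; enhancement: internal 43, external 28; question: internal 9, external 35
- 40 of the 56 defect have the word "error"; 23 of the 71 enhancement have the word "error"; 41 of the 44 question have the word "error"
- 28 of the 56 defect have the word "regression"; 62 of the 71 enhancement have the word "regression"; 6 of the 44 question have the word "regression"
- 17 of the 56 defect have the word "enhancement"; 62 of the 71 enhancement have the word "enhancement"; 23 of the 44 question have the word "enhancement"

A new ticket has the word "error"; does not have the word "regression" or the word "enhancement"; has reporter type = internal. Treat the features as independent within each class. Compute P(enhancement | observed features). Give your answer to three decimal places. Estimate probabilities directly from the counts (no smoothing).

defect: (56/171) × (3/56) × (40/56) × (28/56) × (39/56) ≈ 0.00436359
enhancement: (71/171) × (43/71) × (23/71) × (9/71) × (9/71) ≈ 0.00130891
question: (44/171) × (9/44) × (41/44) × (38/44) × (21/44) ≈ 0.0202151
P(enhancement | x) = 0.00130891 / 0.0258876 ≈ 0.051

0.051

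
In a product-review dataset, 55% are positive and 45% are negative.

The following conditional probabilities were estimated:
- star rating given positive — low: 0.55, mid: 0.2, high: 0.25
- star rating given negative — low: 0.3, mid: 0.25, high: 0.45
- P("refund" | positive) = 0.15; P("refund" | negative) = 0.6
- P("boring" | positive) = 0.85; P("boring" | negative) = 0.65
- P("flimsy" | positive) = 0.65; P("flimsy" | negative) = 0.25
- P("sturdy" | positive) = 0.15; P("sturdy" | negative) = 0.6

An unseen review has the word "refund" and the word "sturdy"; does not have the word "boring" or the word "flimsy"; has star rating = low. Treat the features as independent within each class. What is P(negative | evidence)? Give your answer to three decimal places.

0.973

positive: 0.55 × 0.55 × 0.15 × (1−0.85) × (1−0.65) × 0.15 = 0.000357328125
negative: 0.45 × 0.3 × 0.6 × (1−0.65) × (1−0.25) × 0.6 = 0.0127575
P(negative | x) = 0.0127575 / 0.013114828125 ≈ 0.973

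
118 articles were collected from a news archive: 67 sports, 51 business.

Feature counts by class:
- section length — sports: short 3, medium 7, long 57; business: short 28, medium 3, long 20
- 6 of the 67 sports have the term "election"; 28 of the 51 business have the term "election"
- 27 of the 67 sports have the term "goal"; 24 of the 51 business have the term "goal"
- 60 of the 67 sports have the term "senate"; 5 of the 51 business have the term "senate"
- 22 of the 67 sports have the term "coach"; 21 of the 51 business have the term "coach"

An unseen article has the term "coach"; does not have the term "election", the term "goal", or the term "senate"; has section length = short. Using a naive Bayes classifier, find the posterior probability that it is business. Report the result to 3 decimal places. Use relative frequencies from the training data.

sports: (67/118) × (3/67) × (61/67) × (40/67) × (7/67) × (22/67) ≈ 0.000474079
business: (51/118) × (28/51) × (23/51) × (27/51) × (46/51) × (21/51) ≈ 0.0210409
P(business | x) = 0.0210409 / 0.021514979 ≈ 0.978

0.978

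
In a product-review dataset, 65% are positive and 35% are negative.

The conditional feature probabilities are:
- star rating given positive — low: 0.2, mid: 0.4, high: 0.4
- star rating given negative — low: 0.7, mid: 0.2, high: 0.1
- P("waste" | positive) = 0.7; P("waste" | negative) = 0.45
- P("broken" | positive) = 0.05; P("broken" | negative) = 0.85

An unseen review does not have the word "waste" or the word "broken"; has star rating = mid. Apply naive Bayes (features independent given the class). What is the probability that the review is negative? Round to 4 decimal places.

positive: 0.65 × 0.4 × (1−0.7) × (1−0.05) = 0.0741
negative: 0.35 × 0.2 × (1−0.45) × (1−0.85) = 0.005775
P(negative | x) = 0.005775 / 0.079875 ≈ 0.0723

0.0723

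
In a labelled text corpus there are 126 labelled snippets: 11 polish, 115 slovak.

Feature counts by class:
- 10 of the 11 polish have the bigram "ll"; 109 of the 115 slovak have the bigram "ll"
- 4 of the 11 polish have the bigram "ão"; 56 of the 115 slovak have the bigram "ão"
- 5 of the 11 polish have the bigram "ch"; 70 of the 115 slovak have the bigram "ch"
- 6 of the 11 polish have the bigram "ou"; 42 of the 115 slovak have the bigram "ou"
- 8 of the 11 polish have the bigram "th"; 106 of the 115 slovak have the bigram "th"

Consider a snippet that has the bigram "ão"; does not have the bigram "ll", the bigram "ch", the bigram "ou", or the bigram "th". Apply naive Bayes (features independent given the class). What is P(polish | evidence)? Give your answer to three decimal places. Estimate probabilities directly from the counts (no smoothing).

0.302

polish: (11/126) × (1/11) × (4/11) × (6/11) × (5/11) × (3/11) ≈ 0.000195147
slovak: (115/126) × (6/115) × (56/115) × (45/115) × (73/115) × (9/115) ≈ 0.00045077
P(polish | x) = 0.000195147 / 0.000645917 ≈ 0.302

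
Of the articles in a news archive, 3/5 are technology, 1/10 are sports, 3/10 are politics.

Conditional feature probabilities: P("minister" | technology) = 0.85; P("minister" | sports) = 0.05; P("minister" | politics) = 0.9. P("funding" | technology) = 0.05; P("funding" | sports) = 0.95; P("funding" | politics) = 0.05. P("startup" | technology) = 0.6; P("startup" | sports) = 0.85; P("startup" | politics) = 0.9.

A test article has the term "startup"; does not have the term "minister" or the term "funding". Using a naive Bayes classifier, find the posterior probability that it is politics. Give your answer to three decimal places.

technology: 0.6 × (1−0.85) × (1−0.05) × 0.6 = 0.0513
sports: 0.1 × (1−0.05) × (1−0.95) × 0.85 = 0.0040375
politics: 0.3 × (1−0.9) × (1−0.05) × 0.9 = 0.02565
P(politics | x) = 0.02565 / 0.0809875 ≈ 0.317

0.317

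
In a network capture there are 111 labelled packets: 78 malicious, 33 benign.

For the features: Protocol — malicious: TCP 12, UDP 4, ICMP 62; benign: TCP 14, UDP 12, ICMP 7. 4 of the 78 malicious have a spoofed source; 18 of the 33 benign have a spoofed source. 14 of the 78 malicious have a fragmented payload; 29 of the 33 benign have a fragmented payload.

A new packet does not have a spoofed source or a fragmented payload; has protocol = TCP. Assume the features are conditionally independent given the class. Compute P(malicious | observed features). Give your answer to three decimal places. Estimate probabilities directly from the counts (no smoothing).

0.924

malicious: (78/111) × (12/78) × (74/78) × (64/78) ≈ 0.0841552
benign: (33/111) × (14/33) × (15/33) × (4/33) ≈ 0.0069491
P(malicious | x) = 0.0841552 / 0.0911043 ≈ 0.924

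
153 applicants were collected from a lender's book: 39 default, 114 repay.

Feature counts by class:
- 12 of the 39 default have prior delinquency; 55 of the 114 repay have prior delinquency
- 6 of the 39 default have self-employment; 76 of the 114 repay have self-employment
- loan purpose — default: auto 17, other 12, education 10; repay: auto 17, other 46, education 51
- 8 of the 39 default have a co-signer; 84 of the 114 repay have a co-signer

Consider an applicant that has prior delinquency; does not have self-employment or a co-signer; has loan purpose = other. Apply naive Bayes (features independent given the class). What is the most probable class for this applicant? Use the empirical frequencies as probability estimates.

default

default: (39/153) × (12/39) × (33/39) × (12/39) × (31/39) ≈ 0.0162313
repay: (114/153) × (55/114) × (38/114) × (46/114) × (30/114) ≈ 0.0127239
Highest score → default.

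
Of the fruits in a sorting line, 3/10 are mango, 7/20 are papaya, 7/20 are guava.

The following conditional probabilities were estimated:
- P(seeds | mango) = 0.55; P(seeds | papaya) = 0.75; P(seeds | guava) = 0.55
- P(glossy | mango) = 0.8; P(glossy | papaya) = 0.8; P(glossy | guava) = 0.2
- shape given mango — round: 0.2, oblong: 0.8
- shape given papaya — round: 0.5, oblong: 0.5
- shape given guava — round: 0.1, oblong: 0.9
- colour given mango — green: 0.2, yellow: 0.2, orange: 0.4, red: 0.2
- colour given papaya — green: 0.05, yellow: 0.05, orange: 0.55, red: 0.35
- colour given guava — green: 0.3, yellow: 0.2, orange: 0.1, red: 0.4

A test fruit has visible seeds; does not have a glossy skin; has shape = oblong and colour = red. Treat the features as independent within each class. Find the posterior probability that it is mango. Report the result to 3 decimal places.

0.076

mango: 0.3 × 0.55 × (1−0.8) × 0.8 × 0.2 = 0.00528
papaya: 0.35 × 0.75 × (1−0.8) × 0.5 × 0.35 = 0.0091875
guava: 0.35 × 0.55 × (1−0.2) × 0.9 × 0.4 = 0.05544
P(mango | x) = 0.00528 / 0.0699075 ≈ 0.076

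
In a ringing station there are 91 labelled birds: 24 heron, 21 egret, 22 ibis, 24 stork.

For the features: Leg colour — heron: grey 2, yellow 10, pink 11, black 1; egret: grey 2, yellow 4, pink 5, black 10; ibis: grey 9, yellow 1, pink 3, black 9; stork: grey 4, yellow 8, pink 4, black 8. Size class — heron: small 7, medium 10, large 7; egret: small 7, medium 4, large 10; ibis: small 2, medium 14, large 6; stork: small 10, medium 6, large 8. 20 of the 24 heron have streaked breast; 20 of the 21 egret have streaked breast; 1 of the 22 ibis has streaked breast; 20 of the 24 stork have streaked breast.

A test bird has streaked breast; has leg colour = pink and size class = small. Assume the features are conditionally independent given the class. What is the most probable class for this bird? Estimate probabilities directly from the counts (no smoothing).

heron: (24/91) × (11/24) × (7/24) × (20/24) ≈ 0.0293803
egret: (21/91) × (5/21) × (7/21) × (20/21) ≈ 0.0174429
ibis: (22/91) × (3/22) × (2/22) × (1/22) ≈ 0.000136227
stork: (24/91) × (4/24) × (10/24) × (20/24) ≈ 0.0152625
Highest score → heron.

heron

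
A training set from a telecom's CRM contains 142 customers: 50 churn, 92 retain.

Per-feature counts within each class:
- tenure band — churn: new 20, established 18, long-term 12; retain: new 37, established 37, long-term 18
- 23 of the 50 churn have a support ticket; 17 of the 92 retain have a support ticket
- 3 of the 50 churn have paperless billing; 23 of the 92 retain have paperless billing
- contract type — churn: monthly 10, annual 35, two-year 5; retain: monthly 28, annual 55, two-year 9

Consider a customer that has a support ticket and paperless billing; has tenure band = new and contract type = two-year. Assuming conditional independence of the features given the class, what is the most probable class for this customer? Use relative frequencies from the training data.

retain

churn: (50/142) × (20/50) × (23/50) × (3/50) × (5/50) ≈ 0.000388732
retain: (92/142) × (37/92) × (17/92) × (23/92) × (9/92) ≈ 0.00117752
Highest score → retain.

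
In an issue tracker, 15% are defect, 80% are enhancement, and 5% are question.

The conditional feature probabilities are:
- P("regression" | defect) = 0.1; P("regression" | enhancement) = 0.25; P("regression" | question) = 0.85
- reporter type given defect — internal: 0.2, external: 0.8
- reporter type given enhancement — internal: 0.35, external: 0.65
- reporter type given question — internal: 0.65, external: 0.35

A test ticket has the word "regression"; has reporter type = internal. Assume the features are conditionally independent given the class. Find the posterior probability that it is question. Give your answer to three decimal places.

0.275

defect: 0.15 × 0.1 × 0.2 = 0.003
enhancement: 0.8 × 0.25 × 0.35 = 0.07
question: 0.05 × 0.85 × 0.65 = 0.027625
P(question | x) = 0.027625 / 0.100625 ≈ 0.275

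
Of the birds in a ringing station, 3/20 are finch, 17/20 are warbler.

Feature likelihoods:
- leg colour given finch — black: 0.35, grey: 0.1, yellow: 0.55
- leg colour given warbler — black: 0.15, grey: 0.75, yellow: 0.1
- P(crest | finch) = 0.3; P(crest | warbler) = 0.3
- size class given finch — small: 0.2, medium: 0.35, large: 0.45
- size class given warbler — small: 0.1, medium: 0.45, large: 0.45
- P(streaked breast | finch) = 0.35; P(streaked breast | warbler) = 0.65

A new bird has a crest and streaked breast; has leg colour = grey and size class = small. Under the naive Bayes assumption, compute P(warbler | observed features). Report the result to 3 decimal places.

finch: 0.15 × 0.1 × 0.3 × 0.2 × 0.35 = 0.000315
warbler: 0.85 × 0.75 × 0.3 × 0.1 × 0.65 = 0.01243125
P(warbler | x) = 0.01243125 / 0.01274625 ≈ 0.975

0.975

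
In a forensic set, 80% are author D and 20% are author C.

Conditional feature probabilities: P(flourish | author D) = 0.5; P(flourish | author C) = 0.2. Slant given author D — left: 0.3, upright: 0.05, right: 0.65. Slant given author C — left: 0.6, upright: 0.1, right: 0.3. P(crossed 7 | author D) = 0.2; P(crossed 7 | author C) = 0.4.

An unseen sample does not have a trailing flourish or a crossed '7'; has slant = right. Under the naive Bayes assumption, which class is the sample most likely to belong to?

author D: 0.8 × (1−0.5) × 0.65 × (1−0.2) = 0.208
author C: 0.2 × (1−0.2) × 0.3 × (1−0.4) = 0.0288
Highest score → author D.

author D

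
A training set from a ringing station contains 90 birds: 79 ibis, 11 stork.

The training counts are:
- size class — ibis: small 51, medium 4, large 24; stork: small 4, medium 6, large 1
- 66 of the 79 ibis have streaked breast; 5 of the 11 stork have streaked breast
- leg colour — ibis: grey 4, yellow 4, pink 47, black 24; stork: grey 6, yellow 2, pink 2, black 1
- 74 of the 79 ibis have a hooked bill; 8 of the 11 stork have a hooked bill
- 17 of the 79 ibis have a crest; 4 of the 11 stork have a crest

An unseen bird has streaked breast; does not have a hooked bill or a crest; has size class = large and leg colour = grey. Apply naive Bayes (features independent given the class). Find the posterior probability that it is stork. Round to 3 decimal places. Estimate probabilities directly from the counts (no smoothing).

ibis: (79/90) × (24/79) × (66/79) × (4/79) × (5/79) × (62/79) ≈ 0.000560307
stork: (11/90) × (1/11) × (5/11) × (6/11) × (3/11) × (7/11) ≈ 0.000478109
P(stork | x) = 0.000478109 / 0.001038416 ≈ 0.460

0.460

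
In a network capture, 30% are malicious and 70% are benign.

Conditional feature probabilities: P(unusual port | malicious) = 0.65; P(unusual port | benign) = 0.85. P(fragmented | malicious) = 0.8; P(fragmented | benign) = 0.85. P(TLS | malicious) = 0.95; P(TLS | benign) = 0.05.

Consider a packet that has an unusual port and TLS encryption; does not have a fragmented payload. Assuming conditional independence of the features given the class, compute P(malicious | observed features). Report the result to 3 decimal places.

0.893

malicious: 0.3 × 0.65 × (1−0.8) × 0.95 = 0.03705
benign: 0.7 × 0.85 × (1−0.85) × 0.05 = 0.0044625
P(malicious | x) = 0.03705 / 0.0415125 ≈ 0.893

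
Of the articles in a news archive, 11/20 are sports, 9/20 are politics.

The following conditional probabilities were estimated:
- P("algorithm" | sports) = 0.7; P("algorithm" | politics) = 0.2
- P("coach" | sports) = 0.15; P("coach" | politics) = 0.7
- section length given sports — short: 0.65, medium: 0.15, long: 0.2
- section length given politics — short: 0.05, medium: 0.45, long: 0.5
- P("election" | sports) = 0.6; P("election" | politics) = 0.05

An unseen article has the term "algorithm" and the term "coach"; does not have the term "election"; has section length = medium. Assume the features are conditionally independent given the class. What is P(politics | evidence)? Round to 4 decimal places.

0.8860

sports: 0.55 × 0.7 × 0.15 × 0.15 × (1−0.6) = 0.003465
politics: 0.45 × 0.2 × 0.7 × 0.45 × (1−0.05) = 0.0269325
P(politics | x) = 0.0269325 / 0.0303975 ≈ 0.8860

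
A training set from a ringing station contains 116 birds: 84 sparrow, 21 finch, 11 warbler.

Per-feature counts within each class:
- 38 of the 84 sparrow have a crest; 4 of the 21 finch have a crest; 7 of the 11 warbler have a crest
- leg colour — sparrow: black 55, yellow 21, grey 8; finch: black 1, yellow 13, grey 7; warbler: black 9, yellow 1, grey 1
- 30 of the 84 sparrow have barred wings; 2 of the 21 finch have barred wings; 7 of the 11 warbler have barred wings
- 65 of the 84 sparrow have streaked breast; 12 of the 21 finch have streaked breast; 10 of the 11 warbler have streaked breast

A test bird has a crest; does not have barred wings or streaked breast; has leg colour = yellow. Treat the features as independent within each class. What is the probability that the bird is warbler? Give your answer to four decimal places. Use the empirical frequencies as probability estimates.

sparrow: (84/116) × (38/84) × (21/84) × (54/84) × (19/84) ≈ 0.0119084
finch: (21/116) × (4/21) × (13/21) × (19/21) × (9/21) ≈ 0.0082772
warbler: (11/116) × (7/11) × (1/11) × (4/11) × (1/11) ≈ 0.000181352
P(warbler | x) = 0.000181352 / 0.020366952 ≈ 0.0089

0.0089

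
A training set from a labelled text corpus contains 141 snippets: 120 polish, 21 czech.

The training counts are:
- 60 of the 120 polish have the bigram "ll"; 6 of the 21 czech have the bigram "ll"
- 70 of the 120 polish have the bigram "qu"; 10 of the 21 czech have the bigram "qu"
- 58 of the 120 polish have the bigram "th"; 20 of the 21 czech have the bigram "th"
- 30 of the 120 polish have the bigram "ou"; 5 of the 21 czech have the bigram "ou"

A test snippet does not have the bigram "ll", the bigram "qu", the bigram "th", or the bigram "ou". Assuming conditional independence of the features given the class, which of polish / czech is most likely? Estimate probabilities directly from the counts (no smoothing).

polish

polish: (120/141) × (60/120) × (50/120) × (62/120) × (90/120) ≈ 0.0687057
czech: (21/141) × (15/21) × (11/21) × (1/21) × (16/21) ≈ 0.00202175
Highest score → polish.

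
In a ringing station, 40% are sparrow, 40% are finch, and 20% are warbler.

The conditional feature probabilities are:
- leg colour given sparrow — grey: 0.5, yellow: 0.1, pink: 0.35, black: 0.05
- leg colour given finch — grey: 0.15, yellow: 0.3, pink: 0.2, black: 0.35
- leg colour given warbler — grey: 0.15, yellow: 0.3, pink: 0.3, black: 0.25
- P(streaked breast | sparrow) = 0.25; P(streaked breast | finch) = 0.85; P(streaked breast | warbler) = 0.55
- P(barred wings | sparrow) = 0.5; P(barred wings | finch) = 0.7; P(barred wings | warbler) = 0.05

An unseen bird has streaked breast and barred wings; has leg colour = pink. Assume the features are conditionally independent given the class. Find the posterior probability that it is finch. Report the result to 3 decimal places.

sparrow: 0.4 × 0.35 × 0.25 × 0.5 = 0.0175
finch: 0.4 × 0.2 × 0.85 × 0.7 = 0.0476
warbler: 0.2 × 0.3 × 0.55 × 0.05 = 0.00165
P(finch | x) = 0.0476 / 0.06675 ≈ 0.713

0.713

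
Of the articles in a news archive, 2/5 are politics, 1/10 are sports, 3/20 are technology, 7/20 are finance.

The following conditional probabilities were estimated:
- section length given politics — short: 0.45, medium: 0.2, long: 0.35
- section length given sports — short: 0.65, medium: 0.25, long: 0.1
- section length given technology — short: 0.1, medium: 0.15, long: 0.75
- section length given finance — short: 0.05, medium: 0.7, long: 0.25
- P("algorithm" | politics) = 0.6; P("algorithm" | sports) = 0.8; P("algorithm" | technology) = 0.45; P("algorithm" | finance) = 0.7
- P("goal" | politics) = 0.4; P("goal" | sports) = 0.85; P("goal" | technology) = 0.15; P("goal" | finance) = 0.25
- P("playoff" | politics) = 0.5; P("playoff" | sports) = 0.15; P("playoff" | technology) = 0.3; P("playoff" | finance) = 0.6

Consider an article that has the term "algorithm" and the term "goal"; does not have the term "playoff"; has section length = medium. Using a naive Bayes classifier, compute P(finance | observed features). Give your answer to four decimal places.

0.4058

politics: 0.4 × 0.2 × 0.6 × 0.4 × (1−0.5) = 0.0096
sports: 0.1 × 0.25 × 0.8 × 0.85 × (1−0.15) = 0.01445
technology: 0.15 × 0.15 × 0.45 × 0.15 × (1−0.3) = 0.001063125
finance: 0.35 × 0.7 × 0.7 × 0.25 × (1−0.6) = 0.01715
P(finance | x) = 0.01715 / 0.042263125 ≈ 0.4058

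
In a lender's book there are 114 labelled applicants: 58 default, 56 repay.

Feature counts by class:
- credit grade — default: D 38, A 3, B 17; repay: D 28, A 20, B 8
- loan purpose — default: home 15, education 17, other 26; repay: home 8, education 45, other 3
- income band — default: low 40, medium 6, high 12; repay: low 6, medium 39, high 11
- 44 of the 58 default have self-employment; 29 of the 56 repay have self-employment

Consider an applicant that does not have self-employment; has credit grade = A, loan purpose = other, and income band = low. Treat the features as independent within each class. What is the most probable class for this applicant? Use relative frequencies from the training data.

default: (58/114) × (3/58) × (26/58) × (40/58) × (14/58) ≈ 0.00196378
repay: (56/114) × (20/56) × (3/56) × (6/56) × (27/56) ≈ 0.000485509
Highest score → default.

default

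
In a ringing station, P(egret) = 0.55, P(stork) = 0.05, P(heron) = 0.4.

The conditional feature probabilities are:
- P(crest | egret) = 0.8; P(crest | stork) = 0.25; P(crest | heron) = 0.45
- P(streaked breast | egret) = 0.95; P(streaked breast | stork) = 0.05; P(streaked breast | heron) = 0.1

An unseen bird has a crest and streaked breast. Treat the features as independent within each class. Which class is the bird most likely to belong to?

egret: 0.55 × 0.8 × 0.95 = 0.418
stork: 0.05 × 0.25 × 0.05 = 0.000625
heron: 0.4 × 0.45 × 0.1 = 0.018
Highest score → egret.

egret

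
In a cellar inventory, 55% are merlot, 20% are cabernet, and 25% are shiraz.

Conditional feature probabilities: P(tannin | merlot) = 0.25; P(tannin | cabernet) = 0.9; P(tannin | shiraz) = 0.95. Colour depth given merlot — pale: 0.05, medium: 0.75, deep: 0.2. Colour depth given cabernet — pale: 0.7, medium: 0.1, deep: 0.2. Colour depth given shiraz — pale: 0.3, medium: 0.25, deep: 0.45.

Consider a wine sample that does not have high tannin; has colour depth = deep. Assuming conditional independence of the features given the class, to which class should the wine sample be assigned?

merlot

merlot: 0.55 × (1−0.25) × 0.2 = 0.0825
cabernet: 0.2 × (1−0.9) × 0.2 = 0.004
shiraz: 0.25 × (1−0.95) × 0.45 = 0.005625
Highest score → merlot.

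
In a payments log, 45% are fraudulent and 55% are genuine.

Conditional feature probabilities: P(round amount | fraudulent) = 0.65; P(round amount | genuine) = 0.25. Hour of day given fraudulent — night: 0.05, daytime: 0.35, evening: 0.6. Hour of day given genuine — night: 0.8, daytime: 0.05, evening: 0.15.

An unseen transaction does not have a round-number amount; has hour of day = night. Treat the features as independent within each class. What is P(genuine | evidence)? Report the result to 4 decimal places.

0.9767

fraudulent: 0.45 × (1−0.65) × 0.05 = 0.007875
genuine: 0.55 × (1−0.25) × 0.8 = 0.33
P(genuine | x) = 0.33 / 0.337875 ≈ 0.9767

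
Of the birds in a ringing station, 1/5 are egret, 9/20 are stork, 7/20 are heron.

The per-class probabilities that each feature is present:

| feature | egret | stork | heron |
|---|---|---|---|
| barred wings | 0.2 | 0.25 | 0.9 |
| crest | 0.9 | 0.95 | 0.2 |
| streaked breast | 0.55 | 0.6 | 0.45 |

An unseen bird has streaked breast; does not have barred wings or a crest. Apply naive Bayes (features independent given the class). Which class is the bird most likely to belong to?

egret: 0.2 × (1−0.2) × (1−0.9) × 0.55 = 0.0088
stork: 0.45 × (1−0.25) × (1−0.95) × 0.6 = 0.010125
heron: 0.35 × (1−0.9) × (1−0.2) × 0.45 = 0.0126
Highest score → heron.

heron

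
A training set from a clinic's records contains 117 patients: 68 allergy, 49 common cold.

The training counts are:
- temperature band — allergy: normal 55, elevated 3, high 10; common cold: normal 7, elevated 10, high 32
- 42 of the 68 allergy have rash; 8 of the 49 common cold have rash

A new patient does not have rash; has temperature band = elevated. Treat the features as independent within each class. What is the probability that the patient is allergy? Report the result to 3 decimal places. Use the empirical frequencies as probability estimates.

0.121

allergy: (68/117) × (3/68) × (26/68) ≈ 0.00980392
common cold: (49/117) × (10/49) × (41/49) ≈ 0.0715158
P(allergy | x) = 0.00980392 / 0.08131972 ≈ 0.121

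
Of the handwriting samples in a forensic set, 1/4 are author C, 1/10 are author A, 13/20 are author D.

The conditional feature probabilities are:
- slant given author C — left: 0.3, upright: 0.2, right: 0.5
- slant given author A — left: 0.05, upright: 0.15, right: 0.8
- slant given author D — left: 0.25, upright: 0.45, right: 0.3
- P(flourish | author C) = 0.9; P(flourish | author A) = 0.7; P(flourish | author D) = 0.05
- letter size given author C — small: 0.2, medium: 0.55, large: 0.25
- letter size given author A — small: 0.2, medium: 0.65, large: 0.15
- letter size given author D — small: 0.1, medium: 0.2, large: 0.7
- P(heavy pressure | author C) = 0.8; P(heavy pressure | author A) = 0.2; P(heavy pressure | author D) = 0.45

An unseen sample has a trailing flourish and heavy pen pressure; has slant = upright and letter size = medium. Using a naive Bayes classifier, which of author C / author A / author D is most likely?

author C

author C: 0.25 × 0.2 × 0.9 × 0.55 × 0.8 = 0.0198
author A: 0.1 × 0.15 × 0.7 × 0.65 × 0.2 = 0.001365
author D: 0.65 × 0.45 × 0.05 × 0.2 × 0.45 = 0.00131625
Highest score → author C.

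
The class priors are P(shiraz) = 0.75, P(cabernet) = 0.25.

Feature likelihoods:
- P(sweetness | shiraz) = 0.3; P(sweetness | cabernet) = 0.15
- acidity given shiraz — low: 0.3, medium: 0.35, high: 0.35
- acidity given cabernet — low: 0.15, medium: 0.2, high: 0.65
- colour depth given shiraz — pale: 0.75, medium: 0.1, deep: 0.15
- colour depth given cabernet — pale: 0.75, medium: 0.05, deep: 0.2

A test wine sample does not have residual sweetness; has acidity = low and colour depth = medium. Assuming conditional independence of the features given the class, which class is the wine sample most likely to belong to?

shiraz

shiraz: 0.75 × (1−0.3) × 0.3 × 0.1 = 0.01575
cabernet: 0.25 × (1−0.15) × 0.15 × 0.05 = 0.00159375
Highest score → shiraz.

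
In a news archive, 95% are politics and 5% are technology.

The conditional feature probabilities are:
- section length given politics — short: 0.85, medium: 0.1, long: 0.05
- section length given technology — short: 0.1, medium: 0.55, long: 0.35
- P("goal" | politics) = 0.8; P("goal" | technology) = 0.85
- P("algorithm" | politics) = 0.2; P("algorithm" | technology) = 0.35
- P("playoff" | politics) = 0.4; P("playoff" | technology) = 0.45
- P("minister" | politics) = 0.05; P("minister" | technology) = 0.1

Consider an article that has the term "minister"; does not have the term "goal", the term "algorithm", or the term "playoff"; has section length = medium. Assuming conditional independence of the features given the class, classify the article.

politics: 0.95 × 0.1 × (1−0.8) × (1−0.2) × (1−0.4) × 0.05 = 0.000456
technology: 0.05 × 0.55 × (1−0.85) × (1−0.35) × (1−0.45) × 0.1 = 0.00014746875
Highest score → politics.

politics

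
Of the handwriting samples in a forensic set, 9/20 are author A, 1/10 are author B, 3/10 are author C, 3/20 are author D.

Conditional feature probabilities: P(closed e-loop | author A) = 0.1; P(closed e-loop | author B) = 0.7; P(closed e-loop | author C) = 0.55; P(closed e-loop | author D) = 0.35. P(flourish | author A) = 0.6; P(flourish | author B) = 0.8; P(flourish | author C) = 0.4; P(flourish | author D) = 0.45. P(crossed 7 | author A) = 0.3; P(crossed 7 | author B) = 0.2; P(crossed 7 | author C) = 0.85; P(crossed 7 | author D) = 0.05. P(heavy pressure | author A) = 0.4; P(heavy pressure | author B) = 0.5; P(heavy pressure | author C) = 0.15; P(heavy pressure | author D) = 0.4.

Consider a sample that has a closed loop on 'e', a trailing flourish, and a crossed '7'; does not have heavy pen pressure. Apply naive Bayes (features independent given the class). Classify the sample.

author A: 0.45 × 0.1 × 0.6 × 0.3 × (1−0.4) = 0.00486
author B: 0.1 × 0.7 × 0.8 × 0.2 × (1−0.5) = 0.0056
author C: 0.3 × 0.55 × 0.4 × 0.85 × (1−0.15) = 0.047685
author D: 0.15 × 0.35 × 0.45 × 0.05 × (1−0.4) = 0.00070875
Highest score → author C.

author C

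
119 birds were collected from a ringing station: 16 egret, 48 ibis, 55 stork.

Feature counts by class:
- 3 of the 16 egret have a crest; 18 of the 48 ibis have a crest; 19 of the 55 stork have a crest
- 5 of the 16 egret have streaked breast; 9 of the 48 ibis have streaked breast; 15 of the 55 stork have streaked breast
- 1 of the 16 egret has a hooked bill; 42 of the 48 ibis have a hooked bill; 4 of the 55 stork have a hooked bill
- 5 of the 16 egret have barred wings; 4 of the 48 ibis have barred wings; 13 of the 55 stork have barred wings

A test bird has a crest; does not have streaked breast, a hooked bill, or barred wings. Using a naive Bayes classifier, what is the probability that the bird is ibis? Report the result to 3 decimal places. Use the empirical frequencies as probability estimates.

0.131

egret: (16/119) × (3/16) × (11/16) × (15/16) × (11/16) ≈ 0.011171
ibis: (48/119) × (18/48) × (39/48) × (6/48) × (44/48) ≈ 0.0140822
stork: (55/119) × (19/55) × (40/55) × (51/55) × (42/55) ≈ 0.0822239
P(ibis | x) = 0.0140822 / 0.1074771 ≈ 0.131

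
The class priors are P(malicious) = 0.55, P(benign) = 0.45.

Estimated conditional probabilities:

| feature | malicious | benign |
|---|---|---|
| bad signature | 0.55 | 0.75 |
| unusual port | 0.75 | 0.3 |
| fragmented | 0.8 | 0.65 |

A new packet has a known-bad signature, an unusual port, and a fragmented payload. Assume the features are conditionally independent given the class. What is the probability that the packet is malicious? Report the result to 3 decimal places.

malicious: 0.55 × 0.55 × 0.75 × 0.8 = 0.1815
benign: 0.45 × 0.75 × 0.3 × 0.65 = 0.0658125
P(malicious | x) = 0.1815 / 0.2473125 ≈ 0.734

0.734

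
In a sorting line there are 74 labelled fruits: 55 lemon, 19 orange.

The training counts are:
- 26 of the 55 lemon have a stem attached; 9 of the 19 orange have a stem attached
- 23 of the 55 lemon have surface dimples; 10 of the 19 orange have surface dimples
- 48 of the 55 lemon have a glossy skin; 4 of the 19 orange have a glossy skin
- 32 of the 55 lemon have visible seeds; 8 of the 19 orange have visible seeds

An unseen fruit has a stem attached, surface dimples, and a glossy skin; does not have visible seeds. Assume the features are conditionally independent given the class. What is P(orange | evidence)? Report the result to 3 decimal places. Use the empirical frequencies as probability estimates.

lemon: (55/74) × (26/55) × (23/55) × (48/55) × (23/55) ≈ 0.0536229
orange: (19/74) × (9/19) × (10/19) × (4/19) × (11/19) ≈ 0.00780194
P(orange | x) = 0.00780194 / 0.06142484 ≈ 0.127

0.127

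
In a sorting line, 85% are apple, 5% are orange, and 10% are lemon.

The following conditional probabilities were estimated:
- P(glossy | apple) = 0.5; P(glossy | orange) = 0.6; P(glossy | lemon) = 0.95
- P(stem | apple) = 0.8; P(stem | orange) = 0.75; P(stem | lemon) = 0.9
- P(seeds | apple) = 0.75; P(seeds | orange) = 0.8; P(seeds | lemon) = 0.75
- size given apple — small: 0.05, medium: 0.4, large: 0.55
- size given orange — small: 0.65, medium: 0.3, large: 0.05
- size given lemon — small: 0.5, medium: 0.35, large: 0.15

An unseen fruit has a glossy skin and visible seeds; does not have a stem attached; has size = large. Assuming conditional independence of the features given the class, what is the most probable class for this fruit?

apple

apple: 0.85 × 0.5 × (1−0.8) × 0.75 × 0.55 = 0.0350625
orange: 0.05 × 0.6 × (1−0.75) × 0.8 × 0.05 = 0.0003
lemon: 0.1 × 0.95 × (1−0.9) × 0.75 × 0.15 = 0.00106875
Highest score → apple.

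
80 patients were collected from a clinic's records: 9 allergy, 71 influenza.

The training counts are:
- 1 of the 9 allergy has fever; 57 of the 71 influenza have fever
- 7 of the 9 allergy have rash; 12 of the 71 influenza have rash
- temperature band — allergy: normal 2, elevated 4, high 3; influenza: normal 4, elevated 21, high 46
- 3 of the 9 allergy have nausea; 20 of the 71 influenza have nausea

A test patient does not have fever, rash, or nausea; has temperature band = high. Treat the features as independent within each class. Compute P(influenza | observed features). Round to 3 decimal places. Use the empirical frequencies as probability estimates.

0.932

allergy: (9/80) × (8/9) × (2/9) × (3/9) × (6/9) ≈ 0.00493827
influenza: (71/80) × (14/71) × (59/71) × (46/71) × (51/71) ≈ 0.0676773
P(influenza | x) = 0.0676773 / 0.07261557 ≈ 0.932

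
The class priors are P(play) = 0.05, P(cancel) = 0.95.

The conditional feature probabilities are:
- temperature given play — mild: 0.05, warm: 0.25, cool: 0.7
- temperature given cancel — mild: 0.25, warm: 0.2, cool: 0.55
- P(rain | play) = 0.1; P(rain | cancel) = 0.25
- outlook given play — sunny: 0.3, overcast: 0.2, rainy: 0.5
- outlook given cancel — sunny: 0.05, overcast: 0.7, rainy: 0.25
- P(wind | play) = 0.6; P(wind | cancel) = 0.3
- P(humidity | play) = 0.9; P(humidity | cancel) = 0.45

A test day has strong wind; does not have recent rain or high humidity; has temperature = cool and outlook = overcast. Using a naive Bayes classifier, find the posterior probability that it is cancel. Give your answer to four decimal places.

0.9917

play: 0.05 × 0.7 × (1−0.1) × 0.2 × 0.6 × (1−0.9) = 0.000378
cancel: 0.95 × 0.55 × (1−0.25) × 0.7 × 0.3 × (1−0.45) = 0.0452615625
P(cancel | x) = 0.0452615625 / 0.0456395625 ≈ 0.9917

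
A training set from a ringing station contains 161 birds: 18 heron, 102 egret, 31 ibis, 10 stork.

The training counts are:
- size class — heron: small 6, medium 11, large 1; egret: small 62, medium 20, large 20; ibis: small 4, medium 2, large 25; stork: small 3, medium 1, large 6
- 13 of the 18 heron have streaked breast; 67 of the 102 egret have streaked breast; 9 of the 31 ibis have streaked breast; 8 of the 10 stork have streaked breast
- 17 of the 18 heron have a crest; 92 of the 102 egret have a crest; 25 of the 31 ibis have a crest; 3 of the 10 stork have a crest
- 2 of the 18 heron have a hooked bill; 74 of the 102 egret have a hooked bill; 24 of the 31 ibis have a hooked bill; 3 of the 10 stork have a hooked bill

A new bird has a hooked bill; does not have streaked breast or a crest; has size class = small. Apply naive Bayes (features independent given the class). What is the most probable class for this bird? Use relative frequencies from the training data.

egret

heron: (18/161) × (6/18) × (5/18) × (1/18) × (2/18) ≈ 0.000063901
egret: (102/161) × (62/102) × (35/102) × (10/102) × (74/102) ≈ 0.00939864
ibis: (31/161) × (4/31) × (22/31) × (6/31) × (24/31) ≈ 0.00264201
stork: (10/161) × (3/10) × (2/10) × (7/10) × (3/10) ≈ 0.000782609
Highest score → egret.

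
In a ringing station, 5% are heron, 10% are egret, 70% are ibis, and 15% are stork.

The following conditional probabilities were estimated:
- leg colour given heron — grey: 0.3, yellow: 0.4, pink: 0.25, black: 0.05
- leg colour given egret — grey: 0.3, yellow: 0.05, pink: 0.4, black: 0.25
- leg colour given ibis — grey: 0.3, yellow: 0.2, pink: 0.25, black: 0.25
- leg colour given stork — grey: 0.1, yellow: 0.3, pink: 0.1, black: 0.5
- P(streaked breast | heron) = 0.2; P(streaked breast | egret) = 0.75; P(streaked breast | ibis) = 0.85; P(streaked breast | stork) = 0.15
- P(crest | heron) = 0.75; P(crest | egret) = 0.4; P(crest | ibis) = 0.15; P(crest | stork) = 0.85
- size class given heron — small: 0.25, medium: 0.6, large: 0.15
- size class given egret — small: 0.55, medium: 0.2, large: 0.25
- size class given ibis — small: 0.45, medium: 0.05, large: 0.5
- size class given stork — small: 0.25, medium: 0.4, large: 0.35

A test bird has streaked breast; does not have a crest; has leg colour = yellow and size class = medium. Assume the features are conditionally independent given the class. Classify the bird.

heron: 0.05 × 0.4 × 0.2 × (1−0.75) × 0.6 = 0.0006
egret: 0.1 × 0.05 × 0.75 × (1−0.4) × 0.2 = 0.00045
ibis: 0.7 × 0.2 × 0.85 × (1−0.15) × 0.05 = 0.0050575
stork: 0.15 × 0.3 × 0.15 × (1−0.85) × 0.4 = 0.000405
Highest score → ibis.

ibis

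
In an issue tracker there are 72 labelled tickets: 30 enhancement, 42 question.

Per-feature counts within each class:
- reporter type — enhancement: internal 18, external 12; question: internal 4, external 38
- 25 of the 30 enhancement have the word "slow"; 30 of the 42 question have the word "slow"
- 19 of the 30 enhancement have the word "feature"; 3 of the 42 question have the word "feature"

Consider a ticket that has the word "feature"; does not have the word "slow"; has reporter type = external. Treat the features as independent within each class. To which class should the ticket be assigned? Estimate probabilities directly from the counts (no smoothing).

enhancement: (30/72) × (12/30) × (5/30) × (19/30) ≈ 0.0175926
question: (42/72) × (38/42) × (12/42) × (3/42) ≈ 0.010771
Highest score → enhancement.

enhancement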